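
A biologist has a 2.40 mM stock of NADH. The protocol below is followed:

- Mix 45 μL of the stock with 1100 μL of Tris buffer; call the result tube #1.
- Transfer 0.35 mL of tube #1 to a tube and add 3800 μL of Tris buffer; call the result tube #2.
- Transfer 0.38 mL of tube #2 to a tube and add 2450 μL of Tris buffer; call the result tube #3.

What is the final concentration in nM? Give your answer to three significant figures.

1.07 × 10^3 nM

Step 1: 45 μL + 1100 μL = 1145 μL total → factor 1145/45 = 25.444
Step 2: 0.35 mL + 3800 μL = 4.15 mL total → factor 4.15/0.35 = 11.857
Step 3: 0.38 mL + 2450 μL = 2.83 mL total → factor 2.83/0.38 = 7.4474
Overall dilution factor = 25.444 × 11.857 × 7.4474 = 2246.9
Final = 2.40 mM / 2246.9 = 0.001068 mM = 1.07 × 10^3 nM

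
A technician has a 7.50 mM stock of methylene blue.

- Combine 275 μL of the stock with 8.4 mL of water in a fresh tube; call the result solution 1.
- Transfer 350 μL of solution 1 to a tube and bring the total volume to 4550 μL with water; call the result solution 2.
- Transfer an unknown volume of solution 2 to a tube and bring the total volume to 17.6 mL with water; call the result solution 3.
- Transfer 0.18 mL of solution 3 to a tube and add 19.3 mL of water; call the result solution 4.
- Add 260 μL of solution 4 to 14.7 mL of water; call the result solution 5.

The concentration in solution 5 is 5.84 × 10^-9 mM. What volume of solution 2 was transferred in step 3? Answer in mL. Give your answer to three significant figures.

Step 1: 275 μL + 8.4 mL = 8675 μL total → factor 8675/275 = 31.545
Step 2: 350 μL brought to 4550 μL → factor 4550/350 = 13
Step 3: v brought to 17.6 mL → factor = 17.6 mL/v
Step 4: 0.18 mL + 19.3 mL = 19.48 mL total → factor 19.48/0.18 = 108.22
Step 5: 260 μL + 14.7 mL = 14960 μL total → factor 14960/260 = 57.538
Product of known-step factors = 2.5536 × 10^6
Overall factor = 7.50 mM / (5.84 × 10^-9 mM) = 1.2842 × 10^9
Step-3 factor = 1.2842 × 10^9 / 2.5536 × 10^6 = 502.91
v = 17.6 mL / 502.91 = 0.0350 mL

0.0350 mL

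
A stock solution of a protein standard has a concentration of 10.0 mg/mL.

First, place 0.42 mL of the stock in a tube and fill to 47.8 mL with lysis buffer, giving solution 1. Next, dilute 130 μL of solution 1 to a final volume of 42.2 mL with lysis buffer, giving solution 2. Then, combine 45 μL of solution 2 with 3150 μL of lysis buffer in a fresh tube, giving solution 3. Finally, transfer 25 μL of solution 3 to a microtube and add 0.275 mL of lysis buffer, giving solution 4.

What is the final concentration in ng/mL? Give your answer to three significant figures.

Step 1: 0.42 mL brought to 47.8 mL → factor 47.8/0.42 = 113.81
Step 2: 130 μL brought to 42.2 mL → factor 42200/130 = 324.62
Step 3: 45 μL + 3150 μL = 3195 μL total → factor 3195/45 = 71
Step 4: 25 μL + 0.275 mL = 300 μL total → factor 300/25 = 12
Overall dilution factor = 113.81 × 324.62 × 71 × 12 = 3.1477 × 10^7
Final = 10.0 mg/mL / 3.1477 × 10^7 = 3.177 × 10^-7 mg/mL = 0.318 ng/mL

0.318 ng/mL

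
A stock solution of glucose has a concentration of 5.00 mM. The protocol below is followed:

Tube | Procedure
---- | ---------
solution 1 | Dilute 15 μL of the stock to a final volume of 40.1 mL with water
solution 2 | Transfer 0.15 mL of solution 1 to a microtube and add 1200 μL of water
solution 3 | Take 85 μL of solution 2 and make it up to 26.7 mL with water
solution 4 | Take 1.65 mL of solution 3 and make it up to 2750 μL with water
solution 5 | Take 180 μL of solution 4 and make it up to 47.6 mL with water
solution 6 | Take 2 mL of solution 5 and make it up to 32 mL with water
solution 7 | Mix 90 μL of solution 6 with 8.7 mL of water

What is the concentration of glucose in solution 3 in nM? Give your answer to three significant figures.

0.662 nM

Step 1: 15 μL brought to 40.1 mL → factor 40100/15 = 2673.3
Step 2: 0.15 mL + 1200 μL = 1.35 mL total → factor 1.35/0.15 = 9
Step 3: 85 μL brought to 26.7 mL → factor 26700/85 = 314.12
Dilution factor through solution 3 = 2673.3 × 9 × 314.12 = 7.5577 × 10^6
[solution 3] = 5.00 mM / 7.5577 × 10^6 = 6.616 × 10^-7 mM = 0.662 nM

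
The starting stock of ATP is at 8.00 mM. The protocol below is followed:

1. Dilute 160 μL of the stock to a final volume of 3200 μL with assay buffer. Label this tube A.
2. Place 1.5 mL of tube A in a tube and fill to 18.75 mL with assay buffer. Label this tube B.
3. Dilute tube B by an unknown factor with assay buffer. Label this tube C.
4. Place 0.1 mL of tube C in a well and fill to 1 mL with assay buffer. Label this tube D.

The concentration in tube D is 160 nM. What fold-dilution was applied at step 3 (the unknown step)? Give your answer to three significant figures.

Step 1: 160 μL brought to 3200 μL → factor 3200/160 = 20
Step 2: 1.5 mL brought to 18.75 mL → factor 18.75/1.5 = 12.5
Step 3: unknown factor x
Step 4: 0.1 mL brought to 1 mL → factor 1/0.1 = 10
Product of known-step factors = 2500
Overall factor = 8.00 mM / (160 nM) = 50000
x = 50000 / 2500 = 20.0

20.0-fold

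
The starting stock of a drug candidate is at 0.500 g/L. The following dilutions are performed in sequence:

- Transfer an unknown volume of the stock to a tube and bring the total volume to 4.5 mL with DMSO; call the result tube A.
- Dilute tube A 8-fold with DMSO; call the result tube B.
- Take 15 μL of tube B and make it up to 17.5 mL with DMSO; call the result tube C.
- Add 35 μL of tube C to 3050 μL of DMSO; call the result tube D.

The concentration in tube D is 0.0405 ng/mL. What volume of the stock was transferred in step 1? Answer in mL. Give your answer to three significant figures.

0.300 mL

Step 1: v brought to 4.5 mL → factor = 4.5 mL/v
Step 2: 8-fold → factor 8
Step 3: 15 μL brought to 17.5 mL → factor 17500/15 = 1166.7
Step 4: 35 μL + 3050 μL = 3085 μL total → factor 3085/35 = 88.143
Product of known-step factors = 8.2267 × 10^5
Overall factor = 0.500 g/L / (0.0405 ng/mL) = 1.2346 × 10^7
Step-1 factor = 1.2346 × 10^7 / 8.2267 × 10^5 = 15.007
v = 4.5 mL / 15.007 = 0.300 mL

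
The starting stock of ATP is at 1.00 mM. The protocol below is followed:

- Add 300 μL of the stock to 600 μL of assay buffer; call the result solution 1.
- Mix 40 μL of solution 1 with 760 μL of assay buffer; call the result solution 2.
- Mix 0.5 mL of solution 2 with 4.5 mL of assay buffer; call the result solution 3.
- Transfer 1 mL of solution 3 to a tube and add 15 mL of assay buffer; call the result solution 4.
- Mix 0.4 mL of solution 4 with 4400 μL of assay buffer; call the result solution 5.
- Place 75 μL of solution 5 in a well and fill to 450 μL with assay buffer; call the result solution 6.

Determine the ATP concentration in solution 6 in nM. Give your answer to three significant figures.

Step 1: 300 μL + 600 μL = 900 μL total → factor 900/300 = 3
Step 2: 40 μL + 760 μL = 800 μL total → factor 800/40 = 20
Step 3: 0.5 mL + 4.5 mL = 5 mL total → factor 5/0.5 = 10
Step 4: 1 mL + 15 mL = 16 mL total → factor 16/1 = 16
Step 5: 0.4 mL + 4400 μL = 4.8 mL total → factor 4.8/0.4 = 12
Step 6: 75 μL brought to 450 μL → factor 450/75 = 6
Overall dilution factor = 3 × 20 × 10 × 16 × 12 × 6 = 6.912 × 10^5
Final = 1.00 mM / 6.912 × 10^5 = 1.447 × 10^-6 mM = 1.45 nM

1.45 nM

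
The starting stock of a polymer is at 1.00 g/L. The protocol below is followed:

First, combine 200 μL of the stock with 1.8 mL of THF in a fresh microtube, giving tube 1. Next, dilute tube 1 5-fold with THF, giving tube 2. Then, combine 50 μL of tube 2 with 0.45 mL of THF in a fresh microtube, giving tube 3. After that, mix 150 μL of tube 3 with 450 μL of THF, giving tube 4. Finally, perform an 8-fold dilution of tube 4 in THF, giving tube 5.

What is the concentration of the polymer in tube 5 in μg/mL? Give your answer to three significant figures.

0.0625 μg/mL

Step 1: 200 μL + 1.8 mL = 2000 μL total → factor 2000/200 = 10
Step 2: 5-fold → factor 5
Step 3: 50 μL + 0.45 mL = 500 μL total → factor 500/50 = 10
Step 4: 150 μL + 450 μL = 600 μL total → factor 600/150 = 4
Step 5: 8-fold → factor 8
Overall dilution factor = 10 × 5 × 10 × 4 × 8 = 16000
Final = 1.00 g/L / 16000 = 6.250 × 10^-5 g/L = 0.0625 μg/mL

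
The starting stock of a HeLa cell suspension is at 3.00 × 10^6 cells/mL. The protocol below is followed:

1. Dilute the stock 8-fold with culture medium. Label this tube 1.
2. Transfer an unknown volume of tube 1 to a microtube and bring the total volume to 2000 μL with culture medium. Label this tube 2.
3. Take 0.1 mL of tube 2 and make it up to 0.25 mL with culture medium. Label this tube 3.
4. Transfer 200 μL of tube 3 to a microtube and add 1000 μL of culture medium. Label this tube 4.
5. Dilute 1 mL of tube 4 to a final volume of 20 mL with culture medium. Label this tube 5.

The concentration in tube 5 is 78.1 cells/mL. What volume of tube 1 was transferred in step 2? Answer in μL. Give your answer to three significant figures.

Step 1: 8-fold → factor 8
Step 2: v brought to 2000 μL → factor = 2000 μL/v
Step 3: 0.1 mL brought to 0.25 mL → factor 0.25/0.1 = 2.5
Step 4: 200 μL + 1000 μL = 1200 μL total → factor 1200/200 = 6
Step 5: 1 mL brought to 20 mL → factor 20/1 = 20
Product of known-step factors = 2400
Overall factor = 3.00 × 10^6 cells/mL / (78.1 cells/mL) = 38412
Step-2 factor = 38412 / 2400 = 16.005
v = 2000 μL / 16.005 = 125 μL

125 μL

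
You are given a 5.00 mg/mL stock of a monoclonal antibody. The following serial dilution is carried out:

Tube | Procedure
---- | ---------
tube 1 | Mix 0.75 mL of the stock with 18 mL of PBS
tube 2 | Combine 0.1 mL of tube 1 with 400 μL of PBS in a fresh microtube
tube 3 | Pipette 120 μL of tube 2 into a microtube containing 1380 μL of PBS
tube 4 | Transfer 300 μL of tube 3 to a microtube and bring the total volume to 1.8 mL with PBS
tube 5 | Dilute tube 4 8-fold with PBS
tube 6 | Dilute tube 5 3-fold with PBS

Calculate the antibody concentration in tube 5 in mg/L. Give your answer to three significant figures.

Step 1: 0.75 mL + 18 mL = 18.75 mL total → factor 18.75/0.75 = 25
Step 2: 0.1 mL + 400 μL = 0.5 mL total → factor 0.5/0.1 = 5
Step 3: 120 μL + 1380 μL = 1500 μL total → factor 1500/120 = 12.5
Step 4: 300 μL brought to 1.8 mL → factor 1800/300 = 6
Step 5: 8-fold → factor 8
Dilution factor through tube 5 = 25 × 5 × 12.5 × 6 × 8 = 75000
[tube 5] = 5.00 mg/mL / 75000 = 6.667 × 10^-5 mg/mL = 0.0667 mg/L

0.0667 mg/L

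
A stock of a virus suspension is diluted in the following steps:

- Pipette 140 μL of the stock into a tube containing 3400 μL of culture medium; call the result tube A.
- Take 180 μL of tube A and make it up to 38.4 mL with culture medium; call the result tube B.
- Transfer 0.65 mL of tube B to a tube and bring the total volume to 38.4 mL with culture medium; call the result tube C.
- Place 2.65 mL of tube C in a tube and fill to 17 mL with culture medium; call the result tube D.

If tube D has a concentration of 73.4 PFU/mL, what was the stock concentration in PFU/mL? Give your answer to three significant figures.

Step 1: 140 μL + 3400 μL = 3540 μL total → factor 3540/140 = 25.286
Step 2: 180 μL brought to 38.4 mL → factor 38400/180 = 213.33
Step 3: 0.65 mL brought to 38.4 mL → factor 38.4/0.65 = 59.077
Step 4: 2.65 mL brought to 17 mL → factor 17/2.65 = 6.4151
Overall dilution factor = 25.286 × 213.33 × 59.077 × 6.4151 = 2.0443 × 10^6
Stock = 73.4 PFU/mL × 2.0443 × 10^6 = 1.50 × 10^8 PFU/mL

1.50 × 10^8 PFU/mL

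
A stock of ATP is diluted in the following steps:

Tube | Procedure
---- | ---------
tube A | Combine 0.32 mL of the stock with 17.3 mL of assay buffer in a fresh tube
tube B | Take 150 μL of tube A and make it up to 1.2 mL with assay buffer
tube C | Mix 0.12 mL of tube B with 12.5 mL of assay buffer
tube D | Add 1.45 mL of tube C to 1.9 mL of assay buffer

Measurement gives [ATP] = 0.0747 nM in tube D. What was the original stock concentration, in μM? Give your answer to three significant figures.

Step 1: 0.32 mL + 17.3 mL = 17.62 mL total → factor 17.62/0.32 = 55.062
Step 2: 150 μL brought to 1.2 mL → factor 1200/150 = 8
Step 3: 0.12 mL + 12.5 mL = 12.62 mL total → factor 12.62/0.12 = 105.17
Step 4: 1.45 mL + 1.9 mL = 3.35 mL total → factor 3.35/1.45 = 2.3103
Overall dilution factor = 55.062 × 8 × 105.17 × 2.3103 = 1.0703 × 10^5
Stock = 0.0747 nM × 1.0703 × 10^5 = 7995 nM = 8.00 μM

8.00 μM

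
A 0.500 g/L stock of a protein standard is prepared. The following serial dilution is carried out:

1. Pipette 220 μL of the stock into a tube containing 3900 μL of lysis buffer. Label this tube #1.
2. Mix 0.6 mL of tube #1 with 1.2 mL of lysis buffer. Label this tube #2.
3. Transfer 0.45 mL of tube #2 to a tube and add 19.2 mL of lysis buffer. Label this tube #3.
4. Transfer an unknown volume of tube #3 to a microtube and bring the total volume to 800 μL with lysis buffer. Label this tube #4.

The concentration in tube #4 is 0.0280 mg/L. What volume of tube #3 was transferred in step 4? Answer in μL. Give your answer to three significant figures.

Step 1: 220 μL + 3900 μL = 4120 μL total → factor 4120/220 = 18.727
Step 2: 0.6 mL + 1.2 mL = 1.8 mL total → factor 1.8/0.6 = 3
Step 3: 0.45 mL + 19.2 mL = 19.65 mL total → factor 19.65/0.45 = 43.667
Step 4: v brought to 800 μL → factor = 800 μL/v
Product of known-step factors = 2453.3
Overall factor = 0.500 g/L / (0.0280 mg/L) = 17857
Step-4 factor = 17857 / 2453.3 = 7.2789
v = 800 μL / 7.2789 = 110 μL

110 μL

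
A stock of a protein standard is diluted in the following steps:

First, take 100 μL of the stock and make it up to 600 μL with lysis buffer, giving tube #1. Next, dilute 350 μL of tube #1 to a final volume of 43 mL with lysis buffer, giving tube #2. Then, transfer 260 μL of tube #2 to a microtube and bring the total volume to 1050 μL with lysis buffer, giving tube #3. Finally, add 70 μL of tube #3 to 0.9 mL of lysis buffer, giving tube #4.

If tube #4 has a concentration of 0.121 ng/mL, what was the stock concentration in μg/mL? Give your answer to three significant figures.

Step 1: 100 μL brought to 600 μL → factor 600/100 = 6
Step 2: 350 μL brought to 43 mL → factor 43000/350 = 122.86
Step 3: 260 μL brought to 1050 μL → factor 1050/260 = 4.0385
Step 4: 70 μL + 0.9 mL = 970 μL total → factor 970/70 = 13.857
Overall dilution factor = 6 × 122.86 × 4.0385 × 13.857 = 41252
Stock = 0.121 ng/mL × 41252 = 4991 ng/mL = 4.99 μg/mL

4.99 μg/mL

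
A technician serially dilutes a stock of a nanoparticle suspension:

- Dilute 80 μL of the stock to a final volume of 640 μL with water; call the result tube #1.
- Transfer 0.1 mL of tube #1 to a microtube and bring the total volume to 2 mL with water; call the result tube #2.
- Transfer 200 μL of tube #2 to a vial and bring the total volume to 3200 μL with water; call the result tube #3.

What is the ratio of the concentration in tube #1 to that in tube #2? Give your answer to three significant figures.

Step 1: 80 μL brought to 640 μL → factor 640/80 = 8
Step 2: 0.1 mL brought to 2 mL → factor 2/0.1 = 20
Dilution factor to tube #1 = 8; to tube #2 = 160
[tube #1]/[tube #2] = (factor to tube #2)/(factor to tube #1) = 160/8 = 20.0

20.0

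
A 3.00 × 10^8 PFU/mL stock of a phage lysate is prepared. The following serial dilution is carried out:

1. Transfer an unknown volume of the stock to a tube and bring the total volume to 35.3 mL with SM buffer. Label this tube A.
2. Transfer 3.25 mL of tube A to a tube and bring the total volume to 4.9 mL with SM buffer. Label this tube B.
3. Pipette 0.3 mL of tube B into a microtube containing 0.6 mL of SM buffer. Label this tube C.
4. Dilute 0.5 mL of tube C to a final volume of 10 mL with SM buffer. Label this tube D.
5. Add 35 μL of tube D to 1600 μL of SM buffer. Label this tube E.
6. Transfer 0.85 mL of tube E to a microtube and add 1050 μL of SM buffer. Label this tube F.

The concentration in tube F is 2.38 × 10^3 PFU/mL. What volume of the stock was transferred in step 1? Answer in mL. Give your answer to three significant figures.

2.65 mL

Step 1: v brought to 35.3 mL → factor = 35.3 mL/v
Step 2: 3.25 mL brought to 4.9 mL → factor 4.9/3.25 = 1.5077
Step 3: 0.3 mL + 0.6 mL = 0.9 mL total → factor 0.9/0.3 = 3
Step 4: 0.5 mL brought to 10 mL → factor 10/0.5 = 20
Step 5: 35 μL + 1600 μL = 1635 μL total → factor 1635/35 = 46.714
Step 6: 0.85 mL + 1050 μL = 1.9 mL total → factor 1.9/0.85 = 2.2353
Product of known-step factors = 9446
Overall factor = 3.00 × 10^8 PFU/mL / (2.38 × 10^3 PFU/mL) = 1.2605 × 10^5
Step-1 factor = 1.2605 × 10^5 / 9446 = 13.344
v = 35.3 mL / 13.344 = 2.65 mL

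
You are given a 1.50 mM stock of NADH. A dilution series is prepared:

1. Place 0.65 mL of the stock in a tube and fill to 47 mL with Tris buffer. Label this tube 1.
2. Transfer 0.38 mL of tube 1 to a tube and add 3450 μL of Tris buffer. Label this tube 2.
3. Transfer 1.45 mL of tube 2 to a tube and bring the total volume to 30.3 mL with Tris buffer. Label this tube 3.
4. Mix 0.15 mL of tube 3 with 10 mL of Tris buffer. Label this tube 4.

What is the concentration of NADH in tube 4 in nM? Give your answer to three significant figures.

1.46 nM

Step 1: 0.65 mL brought to 47 mL → factor 47/0.65 = 72.308
Step 2: 0.38 mL + 3450 μL = 3.83 mL total → factor 3.83/0.38 = 10.079
Step 3: 1.45 mL brought to 30.3 mL → factor 30.3/1.45 = 20.897
Step 4: 0.15 mL + 10 mL = 10.15 mL total → factor 10.15/0.15 = 67.667
Overall dilution factor = 72.308 × 10.079 × 20.897 × 67.667 = 1.0305 × 10^6
Final = 1.50 mM / 1.0305 × 10^6 = 1.456 × 10^-6 mM = 1.46 nM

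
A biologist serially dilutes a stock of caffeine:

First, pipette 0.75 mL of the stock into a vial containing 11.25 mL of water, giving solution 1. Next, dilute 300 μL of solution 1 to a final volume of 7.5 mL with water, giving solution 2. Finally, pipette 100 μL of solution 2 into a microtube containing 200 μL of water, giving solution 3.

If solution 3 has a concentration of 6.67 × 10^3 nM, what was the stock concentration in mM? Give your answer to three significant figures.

Step 1: 0.75 mL + 11.25 mL = 12 mL total → factor 12/0.75 = 16
Step 2: 300 μL brought to 7.5 mL → factor 7500/300 = 25
Step 3: 100 μL + 200 μL = 300 μL total → factor 300/100 = 3
Overall dilution factor = 16 × 25 × 3 = 1200
Stock = 6.67 × 10^3 nM × 1200 = 8.004 × 10^6 nM = 8.00 mM

8.00 mM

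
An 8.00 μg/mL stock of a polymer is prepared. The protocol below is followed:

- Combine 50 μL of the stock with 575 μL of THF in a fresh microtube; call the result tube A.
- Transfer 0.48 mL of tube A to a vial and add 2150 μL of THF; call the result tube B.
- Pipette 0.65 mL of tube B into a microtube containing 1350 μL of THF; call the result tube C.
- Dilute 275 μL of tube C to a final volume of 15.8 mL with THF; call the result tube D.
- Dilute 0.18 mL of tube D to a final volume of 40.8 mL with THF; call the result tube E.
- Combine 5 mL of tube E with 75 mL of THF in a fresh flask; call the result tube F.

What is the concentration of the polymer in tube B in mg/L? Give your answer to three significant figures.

Step 1: 50 μL + 575 μL = 625 μL total → factor 625/50 = 12.5
Step 2: 0.48 mL + 2150 μL = 2.63 mL total → factor 2.63/0.48 = 5.4792
Dilution factor through tube B = 12.5 × 5.4792 = 68.49
[tube B] = 8.00 μg/mL / 68.49 = 0.1168 μg/mL = 0.117 mg/L

0.117 mg/L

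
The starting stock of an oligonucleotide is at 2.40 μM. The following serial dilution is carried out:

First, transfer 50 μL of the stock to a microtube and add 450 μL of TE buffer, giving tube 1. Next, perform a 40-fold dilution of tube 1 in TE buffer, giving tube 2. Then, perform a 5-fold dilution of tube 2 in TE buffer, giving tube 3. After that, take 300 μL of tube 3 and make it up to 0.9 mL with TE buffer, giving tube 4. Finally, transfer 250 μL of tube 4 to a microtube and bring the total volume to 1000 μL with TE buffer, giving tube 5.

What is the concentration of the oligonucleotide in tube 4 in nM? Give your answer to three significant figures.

0.400 nM

Step 1: 50 μL + 450 μL = 500 μL total → factor 500/50 = 10
Step 2: 40-fold → factor 40
Step 3: 5-fold → factor 5
Step 4: 300 μL brought to 0.9 mL → factor 900/300 = 3
Dilution factor through tube 4 = 10 × 40 × 5 × 3 = 6000
[tube 4] = 2.40 μM / 6000 = 0.0004000 μM = 0.400 nM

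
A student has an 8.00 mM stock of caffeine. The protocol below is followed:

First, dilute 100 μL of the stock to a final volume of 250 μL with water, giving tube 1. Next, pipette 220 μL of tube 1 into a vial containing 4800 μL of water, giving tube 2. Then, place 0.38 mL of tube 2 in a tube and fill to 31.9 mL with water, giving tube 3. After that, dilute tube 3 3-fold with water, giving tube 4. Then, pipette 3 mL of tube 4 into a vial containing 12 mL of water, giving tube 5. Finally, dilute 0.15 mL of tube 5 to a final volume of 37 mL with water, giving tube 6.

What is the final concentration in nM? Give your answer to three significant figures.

Step 1: 100 μL brought to 250 μL → factor 250/100 = 2.5
Step 2: 220 μL + 4800 μL = 5020 μL total → factor 5020/220 = 22.818
Step 3: 0.38 mL brought to 31.9 mL → factor 31.9/0.38 = 83.947
Step 4: 3-fold → factor 3
Step 5: 3 mL + 12 mL = 15 mL total → factor 15/3 = 5
Step 6: 0.15 mL brought to 37 mL → factor 37/0.15 = 246.67
Overall dilution factor = 2.5 × 22.818 × 83.947 × 3 × 5 × 246.67 = 1.7719 × 10^7
Final = 8.00 mM / 1.7719 × 10^7 = 4.515 × 10^-7 mM = 0.452 nM

0.452 nM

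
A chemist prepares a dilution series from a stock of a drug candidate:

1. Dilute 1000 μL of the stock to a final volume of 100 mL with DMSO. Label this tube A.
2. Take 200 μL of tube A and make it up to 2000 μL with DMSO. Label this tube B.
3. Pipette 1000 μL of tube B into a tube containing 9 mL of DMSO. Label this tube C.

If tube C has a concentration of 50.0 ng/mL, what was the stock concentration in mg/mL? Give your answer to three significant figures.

0.500 mg/mL

Step 1: 1000 μL brought to 100 mL → factor 1 × 10^5/1000 = 100
Step 2: 200 μL brought to 2000 μL → factor 2000/200 = 10
Step 3: 1000 μL + 9 mL = 10000 μL total → factor 10000/1000 = 10
Overall dilution factor = 100 × 10 × 10 = 10000
Stock = 50.0 ng/mL × 10000 = 5.000 × 10^5 ng/mL = 0.500 mg/mL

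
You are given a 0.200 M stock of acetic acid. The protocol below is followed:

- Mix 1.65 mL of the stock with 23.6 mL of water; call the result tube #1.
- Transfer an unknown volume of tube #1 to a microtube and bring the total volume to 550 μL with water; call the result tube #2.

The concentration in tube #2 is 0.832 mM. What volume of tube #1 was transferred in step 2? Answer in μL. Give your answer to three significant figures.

Step 1: 1.65 mL + 23.6 mL = 25.25 mL total → factor 25.25/1.65 = 15.303
Step 2: v brought to 550 μL → factor = 550 μL/v
Product of known-step factors = 15.303
Overall factor = 0.200 M / (0.832 mM) = 240.38
Step-2 factor = 240.38 / 15.303 = 15.708
v = 550 μL / 15.708 = 35.0 μL

35.0 μL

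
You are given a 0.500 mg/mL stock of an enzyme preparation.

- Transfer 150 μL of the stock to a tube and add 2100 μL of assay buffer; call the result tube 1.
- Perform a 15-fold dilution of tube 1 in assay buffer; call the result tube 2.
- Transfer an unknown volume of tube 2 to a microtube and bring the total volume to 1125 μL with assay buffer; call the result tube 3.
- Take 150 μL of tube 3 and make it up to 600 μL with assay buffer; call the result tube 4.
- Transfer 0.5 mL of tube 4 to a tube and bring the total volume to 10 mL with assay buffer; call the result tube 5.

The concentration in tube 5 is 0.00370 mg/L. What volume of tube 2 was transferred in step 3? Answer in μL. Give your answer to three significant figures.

150 μL

Step 1: 150 μL + 2100 μL = 2250 μL total → factor 2250/150 = 15
Step 2: 15-fold → factor 15
Step 3: v brought to 1125 μL → factor = 1125 μL/v
Step 4: 150 μL brought to 600 μL → factor 600/150 = 4
Step 5: 0.5 mL brought to 10 mL → factor 10/0.5 = 20
Product of known-step factors = 18000
Overall factor = 0.500 mg/mL / (0.00370 mg/L) = 1.3514 × 10^5
Step-3 factor = 1.3514 × 10^5 / 18000 = 7.5075
v = 1125 μL / 7.5075 = 150 μL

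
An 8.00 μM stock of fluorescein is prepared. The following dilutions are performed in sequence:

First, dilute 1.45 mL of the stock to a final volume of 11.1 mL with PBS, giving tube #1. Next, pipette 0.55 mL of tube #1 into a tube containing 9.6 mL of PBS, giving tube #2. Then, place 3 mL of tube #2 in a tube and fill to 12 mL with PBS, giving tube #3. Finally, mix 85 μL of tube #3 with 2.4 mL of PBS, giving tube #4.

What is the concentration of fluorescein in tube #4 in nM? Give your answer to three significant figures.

0.484 nM

Step 1: 1.45 mL brought to 11.1 mL → factor 11.1/1.45 = 7.6552
Step 2: 0.55 mL + 9.6 mL = 10.15 mL total → factor 10.15/0.55 = 18.455
Step 3: 3 mL brought to 12 mL → factor 12/3 = 4
Step 4: 85 μL + 2.4 mL = 2485 μL total → factor 2485/85 = 29.235
Overall dilution factor = 7.6552 × 18.455 × 4 × 29.235 = 16521
Final = 8.00 μM / 16521 = 0.0004842 μM = 0.484 nM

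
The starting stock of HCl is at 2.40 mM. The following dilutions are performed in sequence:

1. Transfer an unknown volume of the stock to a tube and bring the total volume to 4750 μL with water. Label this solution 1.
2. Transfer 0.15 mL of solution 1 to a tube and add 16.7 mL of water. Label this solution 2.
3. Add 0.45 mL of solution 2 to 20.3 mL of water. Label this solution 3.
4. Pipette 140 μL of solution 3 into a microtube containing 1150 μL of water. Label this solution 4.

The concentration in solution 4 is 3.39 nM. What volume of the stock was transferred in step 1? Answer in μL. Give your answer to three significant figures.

320 μL

Step 1: v brought to 4750 μL → factor = 4750 μL/v
Step 2: 0.15 mL + 16.7 mL = 16.85 mL total → factor 16.85/0.15 = 112.33
Step 3: 0.45 mL + 20.3 mL = 20.75 mL total → factor 20.75/0.45 = 46.111
Step 4: 140 μL + 1150 μL = 1290 μL total → factor 1290/140 = 9.2143
Product of known-step factors = 47728
Overall factor = 2.40 mM / (3.39 nM) = 7.0796 × 10^5
Step-1 factor = 7.0796 × 10^5 / 47728 = 14.833
v = 4750 μL / 14.833 = 320 μL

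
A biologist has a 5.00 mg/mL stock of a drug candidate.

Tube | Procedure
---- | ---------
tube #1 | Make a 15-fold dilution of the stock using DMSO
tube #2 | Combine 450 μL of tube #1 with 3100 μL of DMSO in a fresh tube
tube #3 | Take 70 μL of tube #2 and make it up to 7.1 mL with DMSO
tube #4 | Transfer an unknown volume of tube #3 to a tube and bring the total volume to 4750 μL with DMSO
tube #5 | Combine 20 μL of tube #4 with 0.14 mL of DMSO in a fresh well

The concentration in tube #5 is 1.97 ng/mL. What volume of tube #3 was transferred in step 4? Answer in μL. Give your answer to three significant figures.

Step 1: 15-fold → factor 15
Step 2: 450 μL + 3100 μL = 3550 μL total → factor 3550/450 = 7.8889
Step 3: 70 μL brought to 7.1 mL → factor 7100/70 = 101.43
Step 4: v brought to 4750 μL → factor = 4750 μL/v
Step 5: 20 μL + 0.14 mL = 160 μL total → factor 160/20 = 8
Product of known-step factors = 96019
Overall factor = 5.00 mg/mL / (1.97 ng/mL) = 2.5381 × 10^6
Step-4 factor = 2.5381 × 10^6 / 96019 = 26.433
v = 4750 μL / 26.433 = 180 μL

180 μL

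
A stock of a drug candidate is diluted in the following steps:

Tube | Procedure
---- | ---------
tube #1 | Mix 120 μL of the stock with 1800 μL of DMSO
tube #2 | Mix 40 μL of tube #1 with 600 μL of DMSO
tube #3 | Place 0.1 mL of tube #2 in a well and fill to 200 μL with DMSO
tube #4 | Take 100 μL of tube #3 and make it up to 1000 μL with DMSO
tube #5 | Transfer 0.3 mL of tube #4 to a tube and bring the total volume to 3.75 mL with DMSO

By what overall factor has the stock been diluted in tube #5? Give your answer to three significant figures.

6.40 × 10^4

Step 1: 120 μL + 1800 μL = 1920 μL total → factor 1920/120 = 16
Step 2: 40 μL + 600 μL = 640 μL total → factor 640/40 = 16
Step 3: 0.1 mL brought to 200 μL → factor 0.2/0.1 = 2
Step 4: 100 μL brought to 1000 μL → factor 1000/100 = 10
Step 5: 0.3 mL brought to 3.75 mL → factor 3.75/0.3 = 12.5
Overall dilution factor = 16 × 16 × 2 × 10 × 12.5 = 64000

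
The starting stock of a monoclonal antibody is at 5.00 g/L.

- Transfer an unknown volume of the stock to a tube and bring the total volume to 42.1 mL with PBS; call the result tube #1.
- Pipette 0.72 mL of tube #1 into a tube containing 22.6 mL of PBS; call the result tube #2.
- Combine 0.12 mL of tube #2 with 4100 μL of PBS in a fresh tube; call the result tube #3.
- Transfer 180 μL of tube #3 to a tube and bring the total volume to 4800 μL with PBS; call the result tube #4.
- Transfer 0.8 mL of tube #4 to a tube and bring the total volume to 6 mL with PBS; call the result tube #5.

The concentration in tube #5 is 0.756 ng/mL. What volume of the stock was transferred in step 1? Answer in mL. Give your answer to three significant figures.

Step 1: v brought to 42.1 mL → factor = 42.1 mL/v
Step 2: 0.72 mL + 22.6 mL = 23.32 mL total → factor 23.32/0.72 = 32.389
Step 3: 0.12 mL + 4100 μL = 4.22 mL total → factor 4.22/0.12 = 35.167
Step 4: 180 μL brought to 4800 μL → factor 4800/180 = 26.667
Step 5: 0.8 mL brought to 6 mL → factor 6/0.8 = 7.5
Product of known-step factors = 2.278 × 10^5
Overall factor = 5.00 g/L / (0.756 ng/mL) = 6.6138 × 10^6
Step-1 factor = 6.6138 × 10^6 / 2.278 × 10^5 = 29.033
v = 42.1 mL / 29.033 = 1.45 mL

1.45 mL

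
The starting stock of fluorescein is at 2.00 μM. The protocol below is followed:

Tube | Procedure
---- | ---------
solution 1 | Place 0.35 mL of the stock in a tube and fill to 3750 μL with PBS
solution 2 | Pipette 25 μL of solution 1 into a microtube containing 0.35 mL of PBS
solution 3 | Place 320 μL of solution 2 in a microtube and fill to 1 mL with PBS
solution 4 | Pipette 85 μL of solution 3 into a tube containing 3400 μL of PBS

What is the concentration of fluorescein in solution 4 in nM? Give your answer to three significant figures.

Step 1: 0.35 mL brought to 3750 μL → factor 3.75/0.35 = 10.714
Step 2: 25 μL + 0.35 mL = 375 μL total → factor 375/25 = 15
Step 3: 320 μL brought to 1 mL → factor 1000/320 = 3.125
Step 4: 85 μL + 3400 μL = 3485 μL total → factor 3485/85 = 41
Overall dilution factor = 10.714 × 15 × 3.125 × 41 = 20592
Final = 2.00 μM / 20592 = 9.713 × 10^-5 μM = 0.0971 nM

0.0971 nM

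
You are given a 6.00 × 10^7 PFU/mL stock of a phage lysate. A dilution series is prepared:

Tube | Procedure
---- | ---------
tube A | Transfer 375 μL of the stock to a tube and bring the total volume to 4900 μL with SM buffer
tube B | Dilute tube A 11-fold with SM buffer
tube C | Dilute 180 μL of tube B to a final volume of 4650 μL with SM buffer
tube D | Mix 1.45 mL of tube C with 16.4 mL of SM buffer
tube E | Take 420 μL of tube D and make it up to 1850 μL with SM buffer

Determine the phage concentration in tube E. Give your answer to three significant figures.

Step 1: 375 μL brought to 4900 μL → factor 4900/375 = 13.067
Step 2: 11-fold → factor 11
Step 3: 180 μL brought to 4650 μL → factor 4650/180 = 25.833
Step 4: 1.45 mL + 16.4 mL = 17.85 mL total → factor 17.85/1.45 = 12.31
Step 5: 420 μL brought to 1850 μL → factor 1850/420 = 4.4048
Overall dilution factor = 13.067 × 11 × 25.833 × 12.31 × 4.4048 = 2.0134 × 10^5
Final = 6.00 × 10^7 PFU/mL / 2.0134 × 10^5 = 298 PFU/mL

298 PFU/mL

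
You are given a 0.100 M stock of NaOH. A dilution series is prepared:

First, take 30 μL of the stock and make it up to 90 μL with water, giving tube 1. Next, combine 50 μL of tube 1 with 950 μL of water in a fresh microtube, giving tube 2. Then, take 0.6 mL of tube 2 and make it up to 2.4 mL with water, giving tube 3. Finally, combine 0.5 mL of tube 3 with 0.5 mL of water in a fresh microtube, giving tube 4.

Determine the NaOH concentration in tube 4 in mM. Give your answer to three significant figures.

0.208 mM

Step 1: 30 μL brought to 90 μL → factor 90/30 = 3
Step 2: 50 μL + 950 μL = 1000 μL total → factor 1000/50 = 20
Step 3: 0.6 mL brought to 2.4 mL → factor 2.4/0.6 = 4
Step 4: 0.5 mL + 0.5 mL = 1 mL total → factor 1/0.5 = 2
Overall dilution factor = 3 × 20 × 4 × 2 = 480
Final = 0.100 M / 480 = 0.0002083 M = 0.208 mM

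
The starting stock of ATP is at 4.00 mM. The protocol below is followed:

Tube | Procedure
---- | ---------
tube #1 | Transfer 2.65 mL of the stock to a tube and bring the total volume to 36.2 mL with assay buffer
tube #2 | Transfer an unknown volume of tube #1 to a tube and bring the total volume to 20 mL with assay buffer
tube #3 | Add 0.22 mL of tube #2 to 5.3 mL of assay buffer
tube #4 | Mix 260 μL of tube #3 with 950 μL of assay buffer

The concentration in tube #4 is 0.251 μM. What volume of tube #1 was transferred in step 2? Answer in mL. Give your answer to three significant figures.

Step 1: 2.65 mL brought to 36.2 mL → factor 36.2/2.65 = 13.66
Step 2: v brought to 20 mL → factor = 20 mL/v
Step 3: 0.22 mL + 5.3 mL = 5.52 mL total → factor 5.52/0.22 = 25.091
Step 4: 260 μL + 950 μL = 1210 μL total → factor 1210/260 = 4.6538
Product of known-step factors = 1595.1
Overall factor = 4.00 mM / (0.251 μM) = 15936
Step-2 factor = 15936 / 1595.1 = 9.9907
v = 20 mL / 9.9907 = 2.00 mL

2.00 mL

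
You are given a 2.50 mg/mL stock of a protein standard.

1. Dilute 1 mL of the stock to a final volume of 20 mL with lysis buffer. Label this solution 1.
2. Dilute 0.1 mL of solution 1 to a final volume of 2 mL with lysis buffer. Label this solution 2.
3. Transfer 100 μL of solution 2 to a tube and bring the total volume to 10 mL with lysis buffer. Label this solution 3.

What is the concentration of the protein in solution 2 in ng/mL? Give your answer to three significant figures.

Step 1: 1 mL brought to 20 mL → factor 20/1 = 20
Step 2: 0.1 mL brought to 2 mL → factor 2/0.1 = 20
Dilution factor through solution 2 = 20 × 20 = 400
[solution 2] = 2.50 mg/mL / 400 = 0.006250 mg/mL = 6.25 × 10^3 ng/mL

6.25 × 10^3 ng/mL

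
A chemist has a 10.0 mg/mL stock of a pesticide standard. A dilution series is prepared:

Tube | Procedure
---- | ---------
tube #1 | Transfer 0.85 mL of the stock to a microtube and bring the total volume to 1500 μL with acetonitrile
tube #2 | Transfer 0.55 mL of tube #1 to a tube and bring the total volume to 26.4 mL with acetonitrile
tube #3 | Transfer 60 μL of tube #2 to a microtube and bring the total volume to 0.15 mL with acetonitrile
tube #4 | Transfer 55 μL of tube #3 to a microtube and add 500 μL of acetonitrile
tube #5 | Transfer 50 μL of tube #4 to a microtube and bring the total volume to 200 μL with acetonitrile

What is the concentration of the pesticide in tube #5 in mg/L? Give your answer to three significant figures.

Step 1: 0.85 mL brought to 1500 μL → factor 1.5/0.85 = 1.7647
Step 2: 0.55 mL brought to 26.4 mL → factor 26.4/0.55 = 48
Step 3: 60 μL brought to 0.15 mL → factor 150/60 = 2.5
Step 4: 55 μL + 500 μL = 555 μL total → factor 555/55 = 10.091
Step 5: 50 μL brought to 200 μL → factor 200/50 = 4
Overall dilution factor = 1.7647 × 48 × 2.5 × 10.091 × 4 = 8547.6
Final = 10.0 mg/mL / 8547.6 = 0.001170 mg/mL = 1.17 mg/L

1.17 mg/L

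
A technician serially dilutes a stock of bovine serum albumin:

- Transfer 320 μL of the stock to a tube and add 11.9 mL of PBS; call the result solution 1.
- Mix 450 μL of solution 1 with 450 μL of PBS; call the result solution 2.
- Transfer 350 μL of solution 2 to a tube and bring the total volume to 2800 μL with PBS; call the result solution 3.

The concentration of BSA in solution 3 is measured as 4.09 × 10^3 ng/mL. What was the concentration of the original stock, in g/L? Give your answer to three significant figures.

2.50 g/L

Step 1: 320 μL + 11.9 mL = 12220 μL total → factor 12220/320 = 38.188
Step 2: 450 μL + 450 μL = 900 μL total → factor 900/450 = 2
Step 3: 350 μL brought to 2800 μL → factor 2800/350 = 8
Overall dilution factor = 38.188 × 2 × 8 = 611
Stock = 4.09 × 10^3 ng/mL × 611 = 2.499 × 10^6 ng/mL = 2.50 g/L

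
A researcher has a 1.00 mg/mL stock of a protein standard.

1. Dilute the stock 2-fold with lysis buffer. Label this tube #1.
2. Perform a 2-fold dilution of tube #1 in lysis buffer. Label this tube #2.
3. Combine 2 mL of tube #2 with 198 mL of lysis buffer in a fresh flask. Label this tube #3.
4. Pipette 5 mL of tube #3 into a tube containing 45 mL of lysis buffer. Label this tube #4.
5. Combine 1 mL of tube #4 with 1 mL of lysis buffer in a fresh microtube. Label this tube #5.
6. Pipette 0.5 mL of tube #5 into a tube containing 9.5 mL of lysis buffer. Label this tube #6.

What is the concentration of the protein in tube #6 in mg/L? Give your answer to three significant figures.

0.00625 mg/L

Step 1: 2-fold → factor 2
Step 2: 2-fold → factor 2
Step 3: 2 mL + 198 mL = 200 mL total → factor 200/2 = 100
Step 4: 5 mL + 45 mL = 50 mL total → factor 50/5 = 10
Step 5: 1 mL + 1 mL = 2 mL total → factor 2/1 = 2
Step 6: 0.5 mL + 9.5 mL = 10 mL total → factor 10/0.5 = 20
Overall dilution factor = 2 × 2 × 100 × 10 × 2 × 20 = 1.6 × 10^5
Final = 1.00 mg/mL / 1.6 × 10^5 = 6.250 × 10^-6 mg/mL = 0.00625 mg/L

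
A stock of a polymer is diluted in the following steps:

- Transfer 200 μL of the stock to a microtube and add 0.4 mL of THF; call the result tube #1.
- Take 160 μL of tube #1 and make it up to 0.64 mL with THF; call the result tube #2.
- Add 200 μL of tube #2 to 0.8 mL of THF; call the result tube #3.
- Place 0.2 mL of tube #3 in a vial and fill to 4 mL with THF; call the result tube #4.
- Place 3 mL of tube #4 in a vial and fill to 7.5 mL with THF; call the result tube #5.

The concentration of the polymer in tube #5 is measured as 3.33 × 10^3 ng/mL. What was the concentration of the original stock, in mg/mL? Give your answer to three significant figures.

9.99 mg/mL

Step 1: 200 μL + 0.4 mL = 600 μL total → factor 600/200 = 3
Step 2: 160 μL brought to 0.64 mL → factor 640/160 = 4
Step 3: 200 μL + 0.8 mL = 1000 μL total → factor 1000/200 = 5
Step 4: 0.2 mL brought to 4 mL → factor 4/0.2 = 20
Step 5: 3 mL brought to 7.5 mL → factor 7.5/3 = 2.5
Overall dilution factor = 3 × 4 × 5 × 20 × 2.5 = 3000
Stock = 3.33 × 10^3 ng/mL × 3000 = 9.990 × 10^6 ng/mL = 9.99 mg/mL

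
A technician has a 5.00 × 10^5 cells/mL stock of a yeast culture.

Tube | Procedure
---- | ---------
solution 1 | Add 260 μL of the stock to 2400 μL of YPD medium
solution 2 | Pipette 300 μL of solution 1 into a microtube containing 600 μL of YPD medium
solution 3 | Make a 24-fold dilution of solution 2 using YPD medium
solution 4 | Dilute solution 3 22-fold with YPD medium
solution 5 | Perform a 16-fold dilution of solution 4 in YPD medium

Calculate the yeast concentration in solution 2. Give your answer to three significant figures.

1.63 × 10^4 cells/mL

Step 1: 260 μL + 2400 μL = 2660 μL total → factor 2660/260 = 10.231
Step 2: 300 μL + 600 μL = 900 μL total → factor 900/300 = 3
Dilution factor through solution 2 = 10.231 × 3 = 30.692
[solution 2] = 5.00 × 10^5 cells/mL / 30.692 = 1.63 × 10^4 cells/mL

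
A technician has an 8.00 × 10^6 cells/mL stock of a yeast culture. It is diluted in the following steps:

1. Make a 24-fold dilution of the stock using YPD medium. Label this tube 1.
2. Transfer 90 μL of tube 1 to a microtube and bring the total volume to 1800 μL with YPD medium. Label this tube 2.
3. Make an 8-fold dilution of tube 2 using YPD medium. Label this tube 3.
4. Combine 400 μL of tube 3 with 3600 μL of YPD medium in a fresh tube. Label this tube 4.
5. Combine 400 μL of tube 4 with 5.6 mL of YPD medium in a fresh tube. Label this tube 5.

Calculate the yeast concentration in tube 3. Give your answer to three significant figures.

Step 1: 24-fold → factor 24
Step 2: 90 μL brought to 1800 μL → factor 1800/90 = 20
Step 3: 8-fold → factor 8
Dilution factor through tube 3 = 24 × 20 × 8 = 3840
[tube 3] = 8.00 × 10^6 cells/mL / 3840 = 2.08 × 10^3 cells/mL

2.08 × 10^3 cells/mL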